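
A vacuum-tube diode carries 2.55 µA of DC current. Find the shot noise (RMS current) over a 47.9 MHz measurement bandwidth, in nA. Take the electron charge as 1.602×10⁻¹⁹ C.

6.26 nA

I_n = √(2qI·B)
2qI·B = 2 × 1.602×10⁻¹⁹ × 2.55×10⁻⁶ × 4.79×10⁷ = 3.91×10⁻¹⁷ A²
I_n = √(3.91×10⁻¹⁷) = 6.26×10⁻⁹ A = 6.26 nA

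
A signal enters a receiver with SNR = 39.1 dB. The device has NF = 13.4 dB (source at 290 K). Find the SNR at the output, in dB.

25.7 dB

By definition F = SNR_in/SNR_out, so in dB: SNR_out = SNR_in − NF
SNR_out = 39.1 − 13.4 = 25.7 dB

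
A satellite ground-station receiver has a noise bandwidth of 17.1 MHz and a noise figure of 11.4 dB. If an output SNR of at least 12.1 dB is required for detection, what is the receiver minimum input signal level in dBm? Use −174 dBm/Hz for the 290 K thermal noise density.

Sensitivity = −174 + 10 log₁₀(B) + NF + SNR_min
= −174 + 72.33 + 11.4 + 12.1
= −78.17 dBm → −78.2 dBm

−78.2 dBm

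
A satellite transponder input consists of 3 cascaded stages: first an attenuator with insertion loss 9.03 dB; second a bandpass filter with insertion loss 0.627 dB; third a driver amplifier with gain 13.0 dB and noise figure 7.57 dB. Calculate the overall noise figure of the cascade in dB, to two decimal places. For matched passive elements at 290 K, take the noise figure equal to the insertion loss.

17.23 dB

Convert to linear (a loss of L dB is a gain of −L dB): F_i = 10^(NF_i/10), G_i = 10^(G_i,dB/10)
  Stage 1: F_1 = 10^(9.03/10) = 7.998, G_1 = 10^(−9.03/10) = 0.1250
  Stage 2: F_2 = 10^(0.627/10) = 1.155, G_2 = 10^(−0.627/10) = 0.8656
  Stage 3: F_3 = 10^(7.57/10) = 5.715, G_3 = 10^(13.0/10) = 19.95
Friis cascade:
  F = 7.998 + (1.155 − 1)/0.1250 + (5.715 − 1)/0.1082 = 52.81
NF = 10 log₁₀(52.81) = 17.23 dB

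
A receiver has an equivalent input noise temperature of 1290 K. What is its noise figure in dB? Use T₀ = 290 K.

F = 1 + T_e/T₀ = 1 + 1290/290 = 5.44828
NF = 10 log₁₀(5.44828) = 7.36 dB

7.36 dB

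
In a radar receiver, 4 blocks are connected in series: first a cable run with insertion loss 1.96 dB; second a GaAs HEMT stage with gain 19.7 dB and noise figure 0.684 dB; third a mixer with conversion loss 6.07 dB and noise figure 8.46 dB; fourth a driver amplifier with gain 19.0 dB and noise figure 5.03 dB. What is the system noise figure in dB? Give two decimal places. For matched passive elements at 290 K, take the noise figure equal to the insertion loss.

3.20 dB

Convert to linear (a loss of L dB is a gain of −L dB): F_i = 10^(NF_i/10), G_i = 10^(G_i,dB/10)
  Stage 1: F_1 = 10^(1.96/10) = 1.570, G_1 = 10^(−1.96/10) = 0.6368
  Stage 2: F_2 = 10^(0.684/10) = 1.171, G_2 = 10^(19.7/10) = 93.33
  Stage 3: F_3 = 10^(8.46/10) = 7.015, G_3 = 10^(−6.07/10) = 0.2472
  Stage 4: F_4 = 10^(5.03/10) = 3.184, G_4 = 10^(19.0/10) = 79.43
Friis cascade:
  F = 1.570 + (1.171 − 1)/0.6368 + (7.015 − 1)/59.43 + (3.184 − 1)/14.69 = 2.088
NF = 10 log₁₀(2.088) = 3.20 dB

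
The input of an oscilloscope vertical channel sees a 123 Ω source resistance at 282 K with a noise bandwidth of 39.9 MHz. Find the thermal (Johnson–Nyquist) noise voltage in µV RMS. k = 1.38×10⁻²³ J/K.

V_n = √(4kTRB)
4kTRB = 4 × 1.38×10⁻²³ × 282 × 1.23×10² × 3.99×10⁷ = 7.64×10⁻¹¹ V²
V_n = √(7.64×10⁻¹¹) = 8.74×10⁻⁶ V = 8.74 µV

8.74 µV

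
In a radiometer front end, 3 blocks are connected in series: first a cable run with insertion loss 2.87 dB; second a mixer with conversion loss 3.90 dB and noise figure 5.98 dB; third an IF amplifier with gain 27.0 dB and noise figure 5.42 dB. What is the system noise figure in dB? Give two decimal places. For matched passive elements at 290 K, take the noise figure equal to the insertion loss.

Convert to linear (a loss of L dB is a gain of −L dB): F_i = 10^(NF_i/10), G_i = 10^(G_i,dB/10)
  Stage 1: F_1 = 10^(2.87/10) = 1.936, G_1 = 10^(−2.87/10) = 0.5164
  Stage 2: F_2 = 10^(5.98/10) = 3.963, G_2 = 10^(−3.90/10) = 0.4074
  Stage 3: F_3 = 10^(5.42/10) = 3.483, G_3 = 10^(27.0/10) = 501.2
Friis cascade:
  F = 1.936 + (3.963 − 1)/0.5164 + (3.483 − 1)/0.2104 = 19.48
NF = 10 log₁₀(19.48) = 12.90 dB

12.90 dB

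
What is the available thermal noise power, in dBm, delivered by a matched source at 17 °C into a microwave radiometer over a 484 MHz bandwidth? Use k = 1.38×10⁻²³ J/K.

−87.1 dBm

T = 17 °C + 273.15 = 290.15 K
P_n = kTB = 1.38×10⁻²³ × 290.15 × 4.84×10⁸ = 1.94×10⁻¹² W
In dBm: 10 log₁₀(1.94×10⁻¹² / 10⁻³) = −87.1 dBm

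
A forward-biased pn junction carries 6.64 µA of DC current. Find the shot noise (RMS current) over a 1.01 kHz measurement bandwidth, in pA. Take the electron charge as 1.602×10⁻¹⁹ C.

I_n = √(2qI·B)
2qI·B = 2 × 1.602×10⁻¹⁹ × 6.64×10⁻⁶ × 1.01×10³ = 2.15×10⁻²¹ A²
I_n = √(2.15×10⁻²¹) = 4.64×10⁻¹¹ A = 46.4 pA

46.4 pA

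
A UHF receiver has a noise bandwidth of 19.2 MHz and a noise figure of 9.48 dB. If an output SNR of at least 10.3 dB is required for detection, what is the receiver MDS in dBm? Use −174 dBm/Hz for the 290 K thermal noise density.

Sensitivity = −174 + 10 log₁₀(B) + NF + SNR_min
= −174 + 72.83 + 9.48 + 10.3
= −81.39 dBm → −81.4 dBm

−81.4 dBm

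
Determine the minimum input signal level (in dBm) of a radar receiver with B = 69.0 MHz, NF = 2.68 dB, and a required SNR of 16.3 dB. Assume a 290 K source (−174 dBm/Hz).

Sensitivity = −174 + 10 log₁₀(B) + NF + SNR_min
= −174 + 78.39 + 2.68 + 16.3
= −76.63 dBm → −76.6 dBm

−76.6 dBm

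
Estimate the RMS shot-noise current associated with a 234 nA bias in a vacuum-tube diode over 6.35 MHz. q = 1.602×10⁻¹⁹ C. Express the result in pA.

I_n = √(2qI·B)
2qI·B = 2 × 1.602×10⁻¹⁹ × 2.34×10⁻⁷ × 6.35×10⁶ = 4.76×10⁻¹⁹ A²
I_n = √(4.76×10⁻¹⁹) = 6.90×10⁻¹⁰ A = 690 pA

690 pA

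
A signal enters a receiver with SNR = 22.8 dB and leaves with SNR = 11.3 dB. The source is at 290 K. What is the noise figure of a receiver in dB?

11.5 dB

NF (dB) = SNR_in(dB) − SNR_out(dB) when the source is at T₀
NF = 22.8 − 11.3 = 11.5 dB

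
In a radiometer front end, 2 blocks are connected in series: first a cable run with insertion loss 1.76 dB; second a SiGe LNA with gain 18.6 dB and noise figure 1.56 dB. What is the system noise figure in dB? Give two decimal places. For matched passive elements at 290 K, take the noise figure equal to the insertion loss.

Convert to linear (a loss of L dB is a gain of −L dB): F_i = 10^(NF_i/10), G_i = 10^(G_i,dB/10)
  Stage 1: F_1 = 10^(1.76/10) = 1.500, G_1 = 10^(−1.76/10) = 0.6668
  Stage 2: F_2 = 10^(1.56/10) = 1.432, G_2 = 10^(18.6/10) = 72.44
Friis cascade:
  F = 1.500 + (1.432 − 1)/0.6668 = 2.148
NF = 10 log₁₀(2.148) = 3.32 dB

3.32 dB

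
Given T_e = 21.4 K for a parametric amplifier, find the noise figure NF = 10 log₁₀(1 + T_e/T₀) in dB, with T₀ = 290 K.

0.309 dB

F = 1 + T_e/T₀ = 1 + 21.4/290 = 1.07379
NF = 10 log₁₀(1.07379) = 0.309 dB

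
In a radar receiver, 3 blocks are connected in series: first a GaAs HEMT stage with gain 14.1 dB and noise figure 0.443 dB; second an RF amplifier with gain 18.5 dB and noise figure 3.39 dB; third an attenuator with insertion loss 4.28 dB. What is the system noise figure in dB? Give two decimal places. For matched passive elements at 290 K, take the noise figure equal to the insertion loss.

Convert to linear (a loss of L dB is a gain of −L dB): F_i = 10^(NF_i/10), G_i = 10^(G_i,dB/10)
  Stage 1: F_1 = 10^(0.443/10) = 1.107, G_1 = 10^(14.1/10) = 25.70
  Stage 2: F_2 = 10^(3.39/10) = 2.183, G_2 = 10^(18.5/10) = 70.79
  Stage 3: F_3 = 10^(4.28/10) = 2.679, G_3 = 10^(−4.28/10) = 0.3733
Friis cascade:
  F = 1.107 + (2.183 − 1)/25.70 + (2.679 − 1)/1820 = 1.154
NF = 10 log₁₀(1.154) = 0.62 dB

0.62 dB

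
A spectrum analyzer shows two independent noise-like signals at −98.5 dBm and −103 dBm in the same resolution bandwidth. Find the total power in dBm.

−97.2 dBm

Convert to linear, add, convert back:
P₁ = 1.41×10⁻¹³ W, P₂ = 5.01×10⁻¹⁴ W
P_tot = 1.91×10⁻¹³ W → 10 log₁₀(P_tot / 10⁻³) = −97.2 dBm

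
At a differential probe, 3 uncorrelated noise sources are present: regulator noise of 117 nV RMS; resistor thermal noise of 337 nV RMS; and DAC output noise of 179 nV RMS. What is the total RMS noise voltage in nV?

399 nV

Uncorrelated sources add in power (mean-square): V_tot = √(ΣV_i²)
V_tot = √[(1.17×10⁻⁷)² + (3.37×10⁻⁷)² + (1.79×10⁻⁷)²] = 3.99×10⁻⁷ V = 399 nV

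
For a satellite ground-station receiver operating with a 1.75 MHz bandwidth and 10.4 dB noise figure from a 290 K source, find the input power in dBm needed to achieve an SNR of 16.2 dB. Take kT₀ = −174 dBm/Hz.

−85.0 dBm

Sensitivity = −174 + 10 log₁₀(B) + NF + SNR_min
= −174 + 62.43 + 10.4 + 16.2
= −84.97 dBm → −85.0 dBm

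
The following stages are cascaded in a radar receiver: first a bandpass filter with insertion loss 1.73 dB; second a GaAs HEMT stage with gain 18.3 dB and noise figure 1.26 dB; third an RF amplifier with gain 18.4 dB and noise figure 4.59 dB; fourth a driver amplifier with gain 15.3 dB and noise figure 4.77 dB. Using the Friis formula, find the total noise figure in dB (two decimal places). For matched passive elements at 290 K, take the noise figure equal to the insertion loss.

Convert to linear (a loss of L dB is a gain of −L dB): F_i = 10^(NF_i/10), G_i = 10^(G_i,dB/10)
  Stage 1: F_1 = 10^(1.73/10) = 1.489, G_1 = 10^(−1.73/10) = 0.6714
  Stage 2: F_2 = 10^(1.26/10) = 1.337, G_2 = 10^(18.3/10) = 67.61
  Stage 3: F_3 = 10^(4.59/10) = 2.877, G_3 = 10^(18.4/10) = 69.18
  Stage 4: F_4 = 10^(4.77/10) = 2.999, G_4 = 10^(15.3/10) = 33.88
Friis cascade:
  F = 1.489 + (1.337 − 1)/0.6714 + (2.877 − 1)/45.39 + (2.999 − 1)/3141 = 2.033
NF = 10 log₁₀(2.033) = 3.08 dB

3.08 dB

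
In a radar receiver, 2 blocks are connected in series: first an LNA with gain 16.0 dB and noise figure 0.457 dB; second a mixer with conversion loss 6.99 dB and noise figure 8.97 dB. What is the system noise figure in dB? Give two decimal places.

Convert to linear (a loss of L dB is a gain of −L dB): F_i = 10^(NF_i/10), G_i = 10^(G_i,dB/10)
  Stage 1: F_1 = 10^(0.457/10) = 1.111, G_1 = 10^(16.0/10) = 39.81
  Stage 2: F_2 = 10^(8.97/10) = 7.889, G_2 = 10^(−6.99/10) = 0.2000
Friis cascade:
  F = 1.111 + (7.889 − 1)/39.81 = 1.284
NF = 10 log₁₀(1.284) = 1.09 dB

1.09 dB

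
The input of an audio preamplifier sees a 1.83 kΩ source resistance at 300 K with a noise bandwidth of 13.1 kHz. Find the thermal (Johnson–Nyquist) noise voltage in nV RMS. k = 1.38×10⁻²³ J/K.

V_n = √(4kTRB)
4kTRB = 4 × 1.38×10⁻²³ × 300 × 1.83×10³ × 1.31×10⁴ = 3.97×10⁻¹³ V²
V_n = √(3.97×10⁻¹³) = 6.30×10⁻⁷ V = 630 nV

630 nV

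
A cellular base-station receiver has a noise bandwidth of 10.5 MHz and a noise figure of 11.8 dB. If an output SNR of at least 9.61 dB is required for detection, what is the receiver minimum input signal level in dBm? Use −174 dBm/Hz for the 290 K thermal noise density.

−82.4 dBm

Sensitivity = −174 + 10 log₁₀(B) + NF + SNR_min
= −174 + 70.21 + 11.8 + 9.61
= −82.38 dBm → −82.4 dBm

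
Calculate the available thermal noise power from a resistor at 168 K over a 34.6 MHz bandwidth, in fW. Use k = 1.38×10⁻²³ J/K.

80.2 fW

P_n = kTB = 1.38×10⁻²³ × 168 × 3.46×10⁷ = 8.02×10⁻¹⁴ W = 80.2 fW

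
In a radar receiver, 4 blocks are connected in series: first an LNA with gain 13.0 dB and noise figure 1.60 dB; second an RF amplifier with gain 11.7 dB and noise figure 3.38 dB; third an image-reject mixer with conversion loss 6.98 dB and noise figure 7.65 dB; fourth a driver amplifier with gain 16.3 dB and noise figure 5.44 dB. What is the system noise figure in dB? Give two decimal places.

Convert to linear (a loss of L dB is a gain of −L dB): F_i = 10^(NF_i/10), G_i = 10^(G_i,dB/10)
  Stage 1: F_1 = 10^(1.60/10) = 1.445, G_1 = 10^(13.0/10) = 19.95
  Stage 2: F_2 = 10^(3.38/10) = 2.178, G_2 = 10^(11.7/10) = 14.79
  Stage 3: F_3 = 10^(7.65/10) = 5.821, G_3 = 10^(−6.98/10) = 0.2004
  Stage 4: F_4 = 10^(5.44/10) = 3.499, G_4 = 10^(16.3/10) = 42.66
Friis cascade:
  F = 1.445 + (2.178 − 1)/19.95 + (5.821 − 1)/295.1 + (3.499 − 1)/59.16 = 1.563
NF = 10 log₁₀(1.563) = 1.94 dB

1.94 dB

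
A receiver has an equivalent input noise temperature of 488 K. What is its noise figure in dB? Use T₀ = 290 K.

4.29 dB

F = 1 + T_e/T₀ = 1 + 488/290 = 2.68276
NF = 10 log₁₀(2.68276) = 4.29 dB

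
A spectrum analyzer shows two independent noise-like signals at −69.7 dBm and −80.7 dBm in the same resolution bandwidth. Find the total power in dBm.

−69.4 dBm

Convert to linear, add, convert back:
P₁ = 1.07×10⁻¹⁰ W, P₂ = 8.51×10⁻¹² W
P_tot = 1.16×10⁻¹⁰ W → 10 log₁₀(P_tot / 10⁻³) = −69.4 dBm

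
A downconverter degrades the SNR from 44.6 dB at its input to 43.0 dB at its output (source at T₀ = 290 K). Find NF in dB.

1.6 dB

NF (dB) = SNR_in(dB) − SNR_out(dB) when the source is at T₀
NF = 44.6 − 43.0 = 1.6 dB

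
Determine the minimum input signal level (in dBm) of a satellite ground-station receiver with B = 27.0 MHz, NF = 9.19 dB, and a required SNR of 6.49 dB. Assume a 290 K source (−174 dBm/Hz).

−84.0 dBm

Sensitivity = −174 + 10 log₁₀(B) + NF + SNR_min
= −174 + 74.31 + 9.19 + 6.49
= −84.01 dBm → −84.0 dBm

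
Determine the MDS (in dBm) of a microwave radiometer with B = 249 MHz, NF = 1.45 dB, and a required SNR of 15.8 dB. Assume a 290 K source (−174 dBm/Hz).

−72.8 dBm

Sensitivity = −174 + 10 log₁₀(B) + NF + SNR_min
= −174 + 83.96 + 1.45 + 15.8
= −72.79 dBm → −72.8 dBm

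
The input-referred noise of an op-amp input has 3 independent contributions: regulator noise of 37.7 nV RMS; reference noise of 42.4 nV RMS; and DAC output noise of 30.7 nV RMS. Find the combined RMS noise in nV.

64.5 nV

Uncorrelated sources add in power (mean-square): V_tot = √(ΣV_i²)
V_tot = √[(3.77×10⁻⁸)² + (4.24×10⁻⁸)² + (3.07×10⁻⁸)²] = 6.45×10⁻⁸ V = 64.5 nV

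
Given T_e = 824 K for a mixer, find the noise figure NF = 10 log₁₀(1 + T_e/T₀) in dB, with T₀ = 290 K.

5.84 dB

F = 1 + T_e/T₀ = 1 + 824/290 = 3.84138
NF = 10 log₁₀(3.84138) = 5.84 dB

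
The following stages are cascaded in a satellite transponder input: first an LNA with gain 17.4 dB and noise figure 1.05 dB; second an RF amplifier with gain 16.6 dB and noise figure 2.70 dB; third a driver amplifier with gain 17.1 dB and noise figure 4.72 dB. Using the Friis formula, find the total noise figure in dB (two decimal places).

Convert to linear (a loss of L dB is a gain of −L dB): F_i = 10^(NF_i/10), G_i = 10^(G_i,dB/10)
  Stage 1: F_1 = 10^(1.05/10) = 1.274, G_1 = 10^(17.4/10) = 54.95
  Stage 2: F_2 = 10^(2.70/10) = 1.862, G_2 = 10^(16.6/10) = 45.71
  Stage 3: F_3 = 10^(4.72/10) = 2.965, G_3 = 10^(17.1/10) = 51.29
Friis cascade:
  F = 1.274 + (1.862 − 1)/54.95 + (2.965 − 1)/2512 = 1.290
NF = 10 log₁₀(1.290) = 1.11 dB

1.11 dB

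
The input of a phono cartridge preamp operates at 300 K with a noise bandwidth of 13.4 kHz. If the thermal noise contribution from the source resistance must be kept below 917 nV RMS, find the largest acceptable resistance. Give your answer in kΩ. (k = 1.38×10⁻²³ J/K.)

Johnson–Nyquist: V_n = √(4kTRB) ⇒ R = V_n² / (4kTB)
4kTB = 4 × 1.38×10⁻²³ × 300 × 1.34×10⁴ = 2.22×10⁻¹⁶
R = (9.17×10⁻⁷)² / 2.22×10⁻¹⁶ = 3.79×10³ Ω = 3.79 kΩ

3.79 kΩ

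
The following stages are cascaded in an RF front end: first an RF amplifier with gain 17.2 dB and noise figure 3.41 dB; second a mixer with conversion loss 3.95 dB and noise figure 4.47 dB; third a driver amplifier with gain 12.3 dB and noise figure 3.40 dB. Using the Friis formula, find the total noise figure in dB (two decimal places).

Convert to linear (a loss of L dB is a gain of −L dB): F_i = 10^(NF_i/10), G_i = 10^(G_i,dB/10)
  Stage 1: F_1 = 10^(3.41/10) = 2.193, G_1 = 10^(17.2/10) = 52.48
  Stage 2: F_2 = 10^(4.47/10) = 2.799, G_2 = 10^(−3.95/10) = 0.4027
  Stage 3: F_3 = 10^(3.40/10) = 2.188, G_3 = 10^(12.3/10) = 16.98
Friis cascade:
  F = 2.193 + (2.799 − 1)/52.48 + (2.188 − 1)/21.13 = 2.283
NF = 10 log₁₀(2.283) = 3.59 dB

3.59 dB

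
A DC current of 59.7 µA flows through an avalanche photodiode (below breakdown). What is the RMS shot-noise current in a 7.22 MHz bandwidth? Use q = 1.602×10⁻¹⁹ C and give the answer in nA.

11.8 nA

I_n = √(2qI·B)
2qI·B = 2 × 1.602×10⁻¹⁹ × 5.97×10⁻⁵ × 7.22×10⁶ = 1.38×10⁻¹⁶ A²
I_n = √(1.38×10⁻¹⁶) = 1.18×10⁻⁸ A = 11.8 nA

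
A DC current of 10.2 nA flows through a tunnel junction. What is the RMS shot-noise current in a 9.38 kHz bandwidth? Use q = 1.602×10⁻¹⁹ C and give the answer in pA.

5.54 pA

I_n = √(2qI·B)
2qI·B = 2 × 1.602×10⁻¹⁹ × 1.02×10⁻⁸ × 9.38×10³ = 3.07×10⁻²³ A²
I_n = √(3.07×10⁻²³) = 5.54×10⁻¹² A = 5.54 pA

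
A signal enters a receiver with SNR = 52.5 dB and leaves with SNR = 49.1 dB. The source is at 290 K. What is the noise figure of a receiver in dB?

3.4 dB

NF (dB) = SNR_in(dB) − SNR_out(dB) when the source is at T₀
NF = 52.5 − 49.1 = 3.4 dB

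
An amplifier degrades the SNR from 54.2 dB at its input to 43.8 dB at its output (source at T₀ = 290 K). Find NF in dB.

NF (dB) = SNR_in(dB) − SNR_out(dB) when the source is at T₀
NF = 54.2 − 43.8 = 10.4 dB

10.4 dB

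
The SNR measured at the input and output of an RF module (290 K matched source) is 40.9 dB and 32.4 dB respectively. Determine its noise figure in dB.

NF (dB) = SNR_in(dB) − SNR_out(dB) when the source is at T₀
NF = 40.9 − 32.4 = 8.5 dB

8.5 dB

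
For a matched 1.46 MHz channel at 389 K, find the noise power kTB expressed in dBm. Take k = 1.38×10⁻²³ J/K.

−111.1 dBm

P_n = kTB = 1.38×10⁻²³ × 389 × 1.46×10⁶ = 7.84×10⁻¹⁵ W
In dBm: 10 log₁₀(7.84×10⁻¹⁵ / 10⁻³) = −111.1 dBm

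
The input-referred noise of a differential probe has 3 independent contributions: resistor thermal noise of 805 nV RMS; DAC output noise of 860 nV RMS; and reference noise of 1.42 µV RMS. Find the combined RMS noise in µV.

Uncorrelated sources add in power (mean-square): V_tot = √(ΣV_i²)
V_tot = √[(8.05×10⁻⁷)² + (8.60×10⁻⁷)² + (1.42×10⁻⁶)²] = 1.84×10⁻⁶ V = 1.84 µV

1.84 µV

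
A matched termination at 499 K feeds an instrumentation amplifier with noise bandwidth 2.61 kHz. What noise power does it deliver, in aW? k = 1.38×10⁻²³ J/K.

18.0 aW

P_n = kTB = 1.38×10⁻²³ × 499 × 2.61×10³ = 1.80×10⁻¹⁷ W = 18.0 aW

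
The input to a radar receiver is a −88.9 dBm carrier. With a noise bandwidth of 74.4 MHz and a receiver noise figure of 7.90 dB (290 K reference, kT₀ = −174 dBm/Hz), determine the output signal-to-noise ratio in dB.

Noise floor: N = −174 + 10 log₁₀(B) + NF
10 log₁₀(7.44×10⁷) = 78.72 dB
N = −174 + 78.72 + 7.90 = −87.38 dBm
SNR = P_sig − N = −88.9 − (−87.38) = −1.52 dB → −1.5 dB

−1.5 dB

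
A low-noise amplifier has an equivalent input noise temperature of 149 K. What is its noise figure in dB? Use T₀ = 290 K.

1.80 dB

F = 1 + T_e/T₀ = 1 + 149/290 = 1.51379
NF = 10 log₁₀(1.51379) = 1.80 dB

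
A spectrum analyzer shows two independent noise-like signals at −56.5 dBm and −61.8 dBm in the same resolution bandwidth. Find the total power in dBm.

−55.4 dBm

Convert to linear, add, convert back:
P₁ = 2.24×10⁻⁹ W, P₂ = 6.61×10⁻¹⁰ W
P_tot = 2.90×10⁻⁹ W → 10 log₁₀(P_tot / 10⁻³) = −55.4 dBm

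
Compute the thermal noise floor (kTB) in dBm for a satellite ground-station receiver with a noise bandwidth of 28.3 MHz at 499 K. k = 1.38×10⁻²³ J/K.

−97.1 dBm

P_n = kTB = 1.38×10⁻²³ × 499 × 2.83×10⁷ = 1.95×10⁻¹³ W
In dBm: 10 log₁₀(1.95×10⁻¹³ / 10⁻³) = −97.1 dBm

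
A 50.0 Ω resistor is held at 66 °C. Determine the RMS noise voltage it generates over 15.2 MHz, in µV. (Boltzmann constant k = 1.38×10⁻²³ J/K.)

T = 66 °C + 273.15 = 339.15 K
V_n = √(4kTRB)
4kTRB = 4 × 1.38×10⁻²³ × 339.15 × 5.00×10¹ × 1.52×10⁷ = 1.42×10⁻¹¹ V²
V_n = √(1.42×10⁻¹¹) = 3.77×10⁻⁶ V = 3.77 µV

3.77 µV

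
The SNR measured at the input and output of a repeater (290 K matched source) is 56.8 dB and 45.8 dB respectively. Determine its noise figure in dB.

11.0 dB

NF (dB) = SNR_in(dB) − SNR_out(dB) when the source is at T₀
NF = 56.8 − 45.8 = 11.0 dB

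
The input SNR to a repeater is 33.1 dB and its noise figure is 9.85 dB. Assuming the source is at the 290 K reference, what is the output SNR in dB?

By definition F = SNR_in/SNR_out, so in dB: SNR_out = SNR_in − NF
SNR_out = 33.1 − 9.85 = 23.25 dB

23.25 dB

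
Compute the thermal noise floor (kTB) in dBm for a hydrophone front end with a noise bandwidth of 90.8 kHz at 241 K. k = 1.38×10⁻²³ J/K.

P_n = kTB = 1.38×10⁻²³ × 241 × 9.08×10⁴ = 3.02×10⁻¹⁶ W
In dBm: 10 log₁₀(3.02×10⁻¹⁶ / 10⁻³) = −125.2 dBm

−125.2 dBm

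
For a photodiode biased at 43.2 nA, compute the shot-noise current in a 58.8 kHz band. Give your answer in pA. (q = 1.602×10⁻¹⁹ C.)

28.5 pA

I_n = √(2qI·B)
2qI·B = 2 × 1.602×10⁻¹⁹ × 4.32×10⁻⁸ × 5.88×10⁴ = 8.14×10⁻²² A²
I_n = √(8.14×10⁻²²) = 2.85×10⁻¹¹ A = 28.5 pA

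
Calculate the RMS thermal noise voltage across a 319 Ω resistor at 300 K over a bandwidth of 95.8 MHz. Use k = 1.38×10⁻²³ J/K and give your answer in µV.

V_n = √(4kTRB)
4kTRB = 4 × 1.38×10⁻²³ × 300 × 3.19×10² × 9.58×10⁷ = 5.06×10⁻¹⁰ V²
V_n = √(5.06×10⁻¹⁰) = 2.25×10⁻⁵ V = 22.5 µV

22.5 µV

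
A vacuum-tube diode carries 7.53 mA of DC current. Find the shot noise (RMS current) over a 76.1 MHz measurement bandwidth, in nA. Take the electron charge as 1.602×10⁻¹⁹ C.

428 nA

I_n = √(2qI·B)
2qI·B = 2 × 1.602×10⁻¹⁹ × 7.53×10⁻³ × 7.61×10⁷ = 1.84×10⁻¹³ A²
I_n = √(1.84×10⁻¹³) = 4.28×10⁻⁷ A = 428 nA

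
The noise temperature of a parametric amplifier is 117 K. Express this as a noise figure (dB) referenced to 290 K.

1.47 dB

F = 1 + T_e/T₀ = 1 + 117/290 = 1.40345
NF = 10 log₁₀(1.40345) = 1.47 dB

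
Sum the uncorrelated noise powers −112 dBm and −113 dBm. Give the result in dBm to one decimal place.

Convert to linear, add, convert back:
P₁ = 6.31×10⁻¹⁵ W, P₂ = 5.01×10⁻¹⁵ W
P_tot = 1.13×10⁻¹⁴ W → 10 log₁₀(P_tot / 10⁻³) = −109.5 dBm

−109.5 dBm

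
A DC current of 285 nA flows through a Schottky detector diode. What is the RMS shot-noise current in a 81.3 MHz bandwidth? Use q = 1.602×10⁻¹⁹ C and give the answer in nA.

2.72 nA

I_n = √(2qI·B)
2qI·B = 2 × 1.602×10⁻¹⁹ × 2.85×10⁻⁷ × 8.13×10⁷ = 7.42×10⁻¹⁸ A²
I_n = √(7.42×10⁻¹⁸) = 2.72×10⁻⁹ A = 2.72 nA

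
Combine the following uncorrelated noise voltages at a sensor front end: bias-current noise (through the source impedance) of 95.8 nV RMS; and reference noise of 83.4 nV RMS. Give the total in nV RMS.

Uncorrelated sources add in power (mean-square): V_tot = √(ΣV_i²)
V_tot = √[(9.58×10⁻⁸)² + (8.34×10⁻⁸)²] = 1.27×10⁻⁷ V = 127 nV

127 nV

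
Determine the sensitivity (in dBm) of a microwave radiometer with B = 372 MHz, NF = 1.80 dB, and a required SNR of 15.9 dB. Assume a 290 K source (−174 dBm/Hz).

Sensitivity = −174 + 10 log₁₀(B) + NF + SNR_min
= −174 + 85.71 + 1.80 + 15.9
= −70.59 dBm → −70.6 dBm

−70.6 dBm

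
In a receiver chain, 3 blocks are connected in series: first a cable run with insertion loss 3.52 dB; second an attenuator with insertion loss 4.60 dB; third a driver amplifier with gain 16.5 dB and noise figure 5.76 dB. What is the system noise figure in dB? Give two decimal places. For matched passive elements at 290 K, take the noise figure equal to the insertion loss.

13.88 dB

Convert to linear (a loss of L dB is a gain of −L dB): F_i = 10^(NF_i/10), G_i = 10^(G_i,dB/10)
  Stage 1: F_1 = 10^(3.52/10) = 2.249, G_1 = 10^(−3.52/10) = 0.4446
  Stage 2: F_2 = 10^(4.60/10) = 2.884, G_2 = 10^(−4.60/10) = 0.3467
  Stage 3: F_3 = 10^(5.76/10) = 3.767, G_3 = 10^(16.5/10) = 44.67
Friis cascade:
  F = 2.249 + (2.884 − 1)/0.4446 + (3.767 − 1)/0.1542 = 24.43
NF = 10 log₁₀(24.43) = 13.88 dB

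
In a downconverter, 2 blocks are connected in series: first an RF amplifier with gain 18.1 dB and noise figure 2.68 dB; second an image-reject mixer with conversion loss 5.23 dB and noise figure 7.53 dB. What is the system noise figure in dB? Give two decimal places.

2.85 dB

Convert to linear (a loss of L dB is a gain of −L dB): F_i = 10^(NF_i/10), G_i = 10^(G_i,dB/10)
  Stage 1: F_1 = 10^(2.68/10) = 1.854, G_1 = 10^(18.1/10) = 64.57
  Stage 2: F_2 = 10^(7.53/10) = 5.662, G_2 = 10^(−5.23/10) = 0.2999
Friis cascade:
  F = 1.854 + (5.662 − 1)/64.57 = 1.926
NF = 10 log₁₀(1.926) = 2.85 dB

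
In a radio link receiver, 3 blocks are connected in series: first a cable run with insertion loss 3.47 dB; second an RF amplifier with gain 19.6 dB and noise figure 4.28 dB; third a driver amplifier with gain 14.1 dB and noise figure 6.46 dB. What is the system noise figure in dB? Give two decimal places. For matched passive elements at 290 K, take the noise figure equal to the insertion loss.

Convert to linear (a loss of L dB is a gain of −L dB): F_i = 10^(NF_i/10), G_i = 10^(G_i,dB/10)
  Stage 1: F_1 = 10^(3.47/10) = 2.223, G_1 = 10^(−3.47/10) = 0.4498
  Stage 2: F_2 = 10^(4.28/10) = 2.679, G_2 = 10^(19.6/10) = 91.20
  Stage 3: F_3 = 10^(6.46/10) = 4.426, G_3 = 10^(14.1/10) = 25.70
Friis cascade:
  F = 2.223 + (2.679 − 1)/0.4498 + (4.426 − 1)/41.02 = 6.040
NF = 10 log₁₀(6.040) = 7.81 dB

7.81 dB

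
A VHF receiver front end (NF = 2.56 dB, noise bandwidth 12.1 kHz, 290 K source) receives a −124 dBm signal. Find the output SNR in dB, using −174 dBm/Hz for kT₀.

6.6 dB

Noise floor: N = −174 + 10 log₁₀(B) + NF
10 log₁₀(1.21×10⁴) = 40.83 dB
N = −174 + 40.83 + 2.56 = −130.61 dBm
SNR = P_sig − N = −124 − (−130.61) = 6.61 dB → 6.6 dB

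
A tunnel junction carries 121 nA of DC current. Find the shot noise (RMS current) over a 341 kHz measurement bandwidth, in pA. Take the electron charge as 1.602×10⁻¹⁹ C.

I_n = √(2qI·B)
2qI·B = 2 × 1.602×10⁻¹⁹ × 1.21×10⁻⁷ × 3.41×10⁵ = 1.32×10⁻²⁰ A²
I_n = √(1.32×10⁻²⁰) = 1.15×10⁻¹⁰ A = 115 pA

115 pA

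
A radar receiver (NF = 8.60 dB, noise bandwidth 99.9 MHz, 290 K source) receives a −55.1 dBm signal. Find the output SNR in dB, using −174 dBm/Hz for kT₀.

30.3 dB

Noise floor: N = −174 + 10 log₁₀(B) + NF
10 log₁₀(9.99×10⁷) = 80 dB
N = −174 + 80 + 8.60 = −85.40 dBm
SNR = P_sig − N = −55.1 − (−85.40) = 30.30 dB → 30.3 dB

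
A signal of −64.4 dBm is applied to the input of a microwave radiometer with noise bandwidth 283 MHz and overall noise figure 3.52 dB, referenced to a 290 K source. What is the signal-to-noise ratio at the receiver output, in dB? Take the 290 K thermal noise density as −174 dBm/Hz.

Noise floor: N = −174 + 10 log₁₀(B) + NF
10 log₁₀(2.83×10⁸) = 84.52 dB
N = −174 + 84.52 + 3.52 = −85.96 dBm
SNR = P_sig − N = −64.4 − (−85.96) = 21.56 dB → 21.6 dB

21.6 dB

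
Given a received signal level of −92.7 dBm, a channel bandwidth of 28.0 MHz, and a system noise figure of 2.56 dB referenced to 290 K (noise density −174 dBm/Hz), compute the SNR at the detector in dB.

Noise floor: N = −174 + 10 log₁₀(B) + NF
10 log₁₀(2.80×10⁷) = 74.47 dB
N = −174 + 74.47 + 2.56 = −96.97 dBm
SNR = P_sig − N = −92.7 − (−96.97) = 4.27 dB → 4.3 dB

4.3 dB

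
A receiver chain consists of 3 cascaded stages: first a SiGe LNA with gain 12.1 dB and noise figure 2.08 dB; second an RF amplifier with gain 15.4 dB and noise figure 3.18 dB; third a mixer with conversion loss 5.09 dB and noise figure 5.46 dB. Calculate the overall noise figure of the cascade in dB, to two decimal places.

2.27 dB

Convert to linear (a loss of L dB is a gain of −L dB): F_i = 10^(NF_i/10), G_i = 10^(G_i,dB/10)
  Stage 1: F_1 = 10^(2.08/10) = 1.614, G_1 = 10^(12.1/10) = 16.22
  Stage 2: F_2 = 10^(3.18/10) = 2.080, G_2 = 10^(15.4/10) = 34.67
  Stage 3: F_3 = 10^(5.46/10) = 3.516, G_3 = 10^(−5.09/10) = 0.3097
Friis cascade:
  F = 1.614 + (2.080 − 1)/16.22 + (3.516 − 1)/562.3 = 1.685
NF = 10 log₁₀(1.685) = 2.27 dB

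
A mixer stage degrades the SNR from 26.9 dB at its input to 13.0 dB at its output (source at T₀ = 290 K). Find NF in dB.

NF (dB) = SNR_in(dB) − SNR_out(dB) when the source is at T₀
NF = 26.9 − 13.0 = 13.9 dB

13.9 dB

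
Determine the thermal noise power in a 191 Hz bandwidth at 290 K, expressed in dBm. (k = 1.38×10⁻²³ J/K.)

P_n = kTB = 1.38×10⁻²³ × 290 × 1.91×10² = 7.64×10⁻¹⁹ W
In dBm: 10 log₁₀(7.64×10⁻¹⁹ / 10⁻³) = −151.2 dBm

−151.2 dBm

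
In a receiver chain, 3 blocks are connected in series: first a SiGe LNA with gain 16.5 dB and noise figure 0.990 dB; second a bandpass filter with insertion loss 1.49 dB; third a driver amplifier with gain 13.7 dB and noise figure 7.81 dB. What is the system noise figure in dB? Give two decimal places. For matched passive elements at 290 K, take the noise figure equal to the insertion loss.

Convert to linear (a loss of L dB is a gain of −L dB): F_i = 10^(NF_i/10), G_i = 10^(G_i,dB/10)
  Stage 1: F_1 = 10^(0.990/10) = 1.256, G_1 = 10^(16.5/10) = 44.67
  Stage 2: F_2 = 10^(1.49/10) = 1.409, G_2 = 10^(−1.49/10) = 0.7096
  Stage 3: F_3 = 10^(7.81/10) = 6.039, G_3 = 10^(13.7/10) = 23.44
Friis cascade:
  F = 1.256 + (1.409 − 1)/44.67 + (6.039 − 1)/31.70 = 1.424
NF = 10 log₁₀(1.424) = 1.54 dB

1.54 dB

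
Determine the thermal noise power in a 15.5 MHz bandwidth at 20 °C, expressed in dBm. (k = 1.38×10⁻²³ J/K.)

T = 20 °C + 273.15 = 293.15 K
P_n = kTB = 1.38×10⁻²³ × 293.15 × 1.55×10⁷ = 6.27×10⁻¹⁴ W
In dBm: 10 log₁₀(6.27×10⁻¹⁴ / 10⁻³) = −102.0 dBm

−102.0 dBm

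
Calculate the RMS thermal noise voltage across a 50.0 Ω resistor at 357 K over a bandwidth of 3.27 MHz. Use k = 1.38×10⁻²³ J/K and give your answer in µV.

V_n = √(4kTRB)
4kTRB = 4 × 1.38×10⁻²³ × 357 × 5.00×10¹ × 3.27×10⁶ = 3.22×10⁻¹² V²
V_n = √(3.22×10⁻¹²) = 1.79×10⁻⁶ V = 1.79 µV

1.79 µV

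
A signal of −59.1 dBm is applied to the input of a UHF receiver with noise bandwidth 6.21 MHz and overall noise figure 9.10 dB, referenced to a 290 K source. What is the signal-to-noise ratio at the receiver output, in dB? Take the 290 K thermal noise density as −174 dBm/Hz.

Noise floor: N = −174 + 10 log₁₀(B) + NF
10 log₁₀(6.21×10⁶) = 67.93 dB
N = −174 + 67.93 + 9.10 = −96.97 dBm
SNR = P_sig − N = −59.1 − (−96.97) = 37.87 dB → 37.9 dB

37.9 dB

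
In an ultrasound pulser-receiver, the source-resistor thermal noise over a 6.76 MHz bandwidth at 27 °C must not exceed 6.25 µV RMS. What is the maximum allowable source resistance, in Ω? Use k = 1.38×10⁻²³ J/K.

T = 27 °C + 273.15 = 300.15 K
Johnson–Nyquist: V_n = √(4kTRB) ⇒ R = V_n² / (4kTB)
4kTB = 4 × 1.38×10⁻²³ × 300.15 × 6.76×10⁶ = 1.12×10⁻¹³
R = (6.25×10⁻⁶)² / 1.12×10⁻¹³ = 3.49×10² Ω = 349 Ω

349 Ω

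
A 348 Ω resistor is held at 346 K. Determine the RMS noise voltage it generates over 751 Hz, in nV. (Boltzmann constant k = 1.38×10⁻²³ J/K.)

V_n = √(4kTRB)
4kTRB = 4 × 1.38×10⁻²³ × 346 × 3.48×10² × 7.51×10² = 4.99×10⁻¹⁵ V²
V_n = √(4.99×10⁻¹⁵) = 7.07×10⁻⁸ V = 70.7 nV

70.7 nV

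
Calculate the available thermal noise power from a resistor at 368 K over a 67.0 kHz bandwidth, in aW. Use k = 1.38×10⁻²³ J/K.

P_n = kTB = 1.38×10⁻²³ × 368 × 6.70×10⁴ = 3.40×10⁻¹⁶ W = 340 aW

340 aW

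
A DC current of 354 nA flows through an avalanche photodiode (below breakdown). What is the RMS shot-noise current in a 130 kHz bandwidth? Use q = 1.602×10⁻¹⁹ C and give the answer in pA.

I_n = √(2qI·B)
2qI·B = 2 × 1.602×10⁻¹⁹ × 3.54×10⁻⁷ × 1.30×10⁵ = 1.47×10⁻²⁰ A²
I_n = √(1.47×10⁻²⁰) = 1.21×10⁻¹⁰ A = 121 pA

121 pA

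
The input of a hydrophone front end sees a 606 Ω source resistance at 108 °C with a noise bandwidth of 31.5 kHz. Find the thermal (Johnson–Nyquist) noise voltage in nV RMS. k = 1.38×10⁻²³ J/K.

634 nV

T = 108 °C + 273.15 = 381.15 K
V_n = √(4kTRB)
4kTRB = 4 × 1.38×10⁻²³ × 381.15 × 6.06×10² × 3.15×10⁴ = 4.02×10⁻¹³ V²
V_n = √(4.02×10⁻¹³) = 6.34×10⁻⁷ V = 634 nV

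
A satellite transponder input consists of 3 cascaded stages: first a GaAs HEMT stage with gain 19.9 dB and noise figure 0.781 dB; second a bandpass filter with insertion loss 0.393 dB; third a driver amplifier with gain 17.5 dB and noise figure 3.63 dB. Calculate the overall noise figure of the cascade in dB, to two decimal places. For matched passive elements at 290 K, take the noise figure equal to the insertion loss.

Convert to linear (a loss of L dB is a gain of −L dB): F_i = 10^(NF_i/10), G_i = 10^(G_i,dB/10)
  Stage 1: F_1 = 10^(0.781/10) = 1.197, G_1 = 10^(19.9/10) = 97.72
  Stage 2: F_2 = 10^(0.393/10) = 1.095, G_2 = 10^(−0.393/10) = 0.9135
  Stage 3: F_3 = 10^(3.63/10) = 2.307, G_3 = 10^(17.5/10) = 56.23
Friis cascade:
  F = 1.197 + (1.095 − 1)/97.72 + (2.307 − 1)/89.27 = 1.213
NF = 10 log₁₀(1.213) = 0.84 dB

0.84 dB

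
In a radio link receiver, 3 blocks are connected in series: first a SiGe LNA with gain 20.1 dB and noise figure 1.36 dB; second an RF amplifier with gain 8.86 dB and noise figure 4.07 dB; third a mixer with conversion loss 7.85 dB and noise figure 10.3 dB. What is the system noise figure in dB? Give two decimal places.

Convert to linear (a loss of L dB is a gain of −L dB): F_i = 10^(NF_i/10), G_i = 10^(G_i,dB/10)
  Stage 1: F_1 = 10^(1.36/10) = 1.368, G_1 = 10^(20.1/10) = 102.3
  Stage 2: F_2 = 10^(4.07/10) = 2.553, G_2 = 10^(8.86/10) = 7.691
  Stage 3: F_3 = 10^(10.3/10) = 10.72, G_3 = 10^(−7.85/10) = 0.1641
Friis cascade:
  F = 1.368 + (2.553 − 1)/102.3 + (10.72 − 1)/787.0 = 1.395
NF = 10 log₁₀(1.395) = 1.45 dB

1.45 dB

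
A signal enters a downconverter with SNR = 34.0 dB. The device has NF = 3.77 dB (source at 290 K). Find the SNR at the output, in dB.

30.23 dB

By definition F = SNR_in/SNR_out, so in dB: SNR_out = SNR_in − NF
SNR_out = 34.0 − 3.77 = 30.23 dB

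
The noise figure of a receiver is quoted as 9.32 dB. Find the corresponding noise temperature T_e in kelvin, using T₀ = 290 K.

F = 10^(9.32/10) = 8.55067
T_e = (F − 1)·T₀ = (8.55067 − 1) × 290 = 2190 K

2190 K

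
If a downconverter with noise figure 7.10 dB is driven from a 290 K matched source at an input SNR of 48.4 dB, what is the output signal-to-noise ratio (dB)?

By definition F = SNR_in/SNR_out, so in dB: SNR_out = SNR_in − NF
SNR_out = 48.4 − 7.10 = 41.30 dB

41.30 dB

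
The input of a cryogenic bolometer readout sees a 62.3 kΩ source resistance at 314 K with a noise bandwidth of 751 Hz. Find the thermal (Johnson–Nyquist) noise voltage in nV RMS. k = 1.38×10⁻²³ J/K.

901 nV

V_n = √(4kTRB)
4kTRB = 4 × 1.38×10⁻²³ × 314 × 6.23×10⁴ × 7.51×10² = 8.11×10⁻¹³ V²
V_n = √(8.11×10⁻¹³) = 9.01×10⁻⁷ V = 901 nV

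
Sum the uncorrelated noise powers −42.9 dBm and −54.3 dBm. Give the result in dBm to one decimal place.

−42.6 dBm

Convert to linear, add, convert back:
P₁ = 5.13×10⁻⁸ W, P₂ = 3.72×10⁻⁹ W
P_tot = 5.50×10⁻⁸ W → 10 log₁₀(P_tot / 10⁻³) = −42.6 dBm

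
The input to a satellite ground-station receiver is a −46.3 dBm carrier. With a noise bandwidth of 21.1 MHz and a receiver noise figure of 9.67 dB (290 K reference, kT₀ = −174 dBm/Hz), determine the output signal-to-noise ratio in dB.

44.8 dB

Noise floor: N = −174 + 10 log₁₀(B) + NF
10 log₁₀(2.11×10⁷) = 73.24 dB
N = −174 + 73.24 + 9.67 = −91.09 dBm
SNR = P_sig − N = −46.3 − (−91.09) = 44.79 dB → 44.8 dB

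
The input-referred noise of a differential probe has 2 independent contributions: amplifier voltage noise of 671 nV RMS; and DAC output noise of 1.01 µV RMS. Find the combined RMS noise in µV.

1.21 µV

Uncorrelated sources add in power (mean-square): V_tot = √(ΣV_i²)
V_tot = √[(6.71×10⁻⁷)² + (1.01×10⁻⁶)²] = 1.21×10⁻⁶ V = 1.21 µV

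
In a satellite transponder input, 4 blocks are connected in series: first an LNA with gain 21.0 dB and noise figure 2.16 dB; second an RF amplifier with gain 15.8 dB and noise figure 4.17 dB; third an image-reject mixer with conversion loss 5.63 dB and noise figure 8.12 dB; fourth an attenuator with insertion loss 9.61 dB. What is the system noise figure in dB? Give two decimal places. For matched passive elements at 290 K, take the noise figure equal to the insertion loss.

2.21 dB

Convert to linear (a loss of L dB is a gain of −L dB): F_i = 10^(NF_i/10), G_i = 10^(G_i,dB/10)
  Stage 1: F_1 = 10^(2.16/10) = 1.644, G_1 = 10^(21.0/10) = 125.9
  Stage 2: F_2 = 10^(4.17/10) = 2.612, G_2 = 10^(15.8/10) = 38.02
  Stage 3: F_3 = 10^(8.12/10) = 6.486, G_3 = 10^(−5.63/10) = 0.2735
  Stage 4: F_4 = 10^(9.61/10) = 9.141, G_4 = 10^(−9.61/10) = 0.1094
Friis cascade:
  F = 1.644 + (2.612 − 1)/125.9 + (6.486 − 1)/4786 + (9.141 − 1)/1309 = 1.665
NF = 10 log₁₀(1.665) = 2.21 dB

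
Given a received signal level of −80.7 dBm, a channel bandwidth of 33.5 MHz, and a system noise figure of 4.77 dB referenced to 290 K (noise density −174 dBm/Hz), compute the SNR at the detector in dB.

Noise floor: N = −174 + 10 log₁₀(B) + NF
10 log₁₀(3.35×10⁷) = 75.25 dB
N = −174 + 75.25 + 4.77 = −93.98 dBm
SNR = P_sig − N = −80.7 − (−93.98) = 13.28 dB → 13.3 dB

13.3 dB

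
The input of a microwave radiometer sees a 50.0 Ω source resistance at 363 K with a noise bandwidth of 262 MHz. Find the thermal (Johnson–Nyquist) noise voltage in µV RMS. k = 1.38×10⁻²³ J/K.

16.2 µV

V_n = √(4kTRB)
4kTRB = 4 × 1.38×10⁻²³ × 363 × 5.00×10¹ × 2.62×10⁸ = 2.62×10⁻¹⁰ V²
V_n = √(2.62×10⁻¹⁰) = 1.62×10⁻⁵ V = 16.2 µV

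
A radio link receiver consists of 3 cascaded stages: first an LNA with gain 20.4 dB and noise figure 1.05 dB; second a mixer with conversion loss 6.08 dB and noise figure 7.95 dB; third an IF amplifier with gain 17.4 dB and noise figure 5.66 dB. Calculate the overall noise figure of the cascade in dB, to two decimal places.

1.52 dB

Convert to linear (a loss of L dB is a gain of −L dB): F_i = 10^(NF_i/10), G_i = 10^(G_i,dB/10)
  Stage 1: F_1 = 10^(1.05/10) = 1.274, G_1 = 10^(20.4/10) = 109.6
  Stage 2: F_2 = 10^(7.95/10) = 6.237, G_2 = 10^(−6.08/10) = 0.2466
  Stage 3: F_3 = 10^(5.66/10) = 3.681, G_3 = 10^(17.4/10) = 54.95
Friis cascade:
  F = 1.274 + (6.237 − 1)/109.6 + (3.681 − 1)/27.04 = 1.420
NF = 10 log₁₀(1.420) = 1.52 dB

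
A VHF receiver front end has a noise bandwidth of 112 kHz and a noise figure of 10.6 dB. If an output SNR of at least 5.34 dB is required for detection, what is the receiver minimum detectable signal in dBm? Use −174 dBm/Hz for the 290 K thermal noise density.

Sensitivity = −174 + 10 log₁₀(B) + NF + SNR_min
= −174 + 50.49 + 10.6 + 5.34
= −107.57 dBm → −107.6 dBm

−107.6 dBm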